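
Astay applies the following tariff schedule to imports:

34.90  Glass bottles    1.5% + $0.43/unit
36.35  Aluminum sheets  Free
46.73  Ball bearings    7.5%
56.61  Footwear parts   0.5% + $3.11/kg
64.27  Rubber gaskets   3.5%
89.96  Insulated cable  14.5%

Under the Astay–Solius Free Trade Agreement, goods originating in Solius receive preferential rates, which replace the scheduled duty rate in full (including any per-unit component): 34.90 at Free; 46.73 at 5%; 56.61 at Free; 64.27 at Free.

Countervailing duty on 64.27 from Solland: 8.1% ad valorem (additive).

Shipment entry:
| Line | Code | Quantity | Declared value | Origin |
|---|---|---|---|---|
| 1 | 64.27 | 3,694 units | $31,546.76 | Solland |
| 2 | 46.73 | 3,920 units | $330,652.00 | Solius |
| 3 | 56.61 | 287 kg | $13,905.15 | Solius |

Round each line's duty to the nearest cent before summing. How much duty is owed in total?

$20,192.02

Line 1 (64.27, Solland, 3,694 units, $31,546.76):
Base rate for 64.27 is 3.5%.
64.27 has an FTA preferential rate, but origin Solland is not Solius; base rate stands.
Additional duty on 64.27 from Solland: +8.1%. Applied ad valorem rate: 3.5% + 8.1% = 11.6%.
Duty = $31,546.76 × 11.6% = $3,659.42.
Line 2 (46.73, Solius, 3,920 units, $330,652.00):
Base rate for 46.73 is 7.5%.
Origin Solius qualifies under the Astay–Solius agreement and 46.73 is covered: preferential rate 5% applies instead.
Duty = $330,652.00 × 5% = $16,532.60.
Line 3 (56.61, Solius, 287 kg, $13,905.15):
Base rate for 56.61 is 0.5% + $3.11/kg.
Origin Solius qualifies under the Astay–Solius agreement and 56.61 is covered: preferential rate Free applies instead.
Duty = $13,905.15 × 0% = $0.00.
Total = $3,659.42 + $16,532.60 + $0.00 = $20,192.02.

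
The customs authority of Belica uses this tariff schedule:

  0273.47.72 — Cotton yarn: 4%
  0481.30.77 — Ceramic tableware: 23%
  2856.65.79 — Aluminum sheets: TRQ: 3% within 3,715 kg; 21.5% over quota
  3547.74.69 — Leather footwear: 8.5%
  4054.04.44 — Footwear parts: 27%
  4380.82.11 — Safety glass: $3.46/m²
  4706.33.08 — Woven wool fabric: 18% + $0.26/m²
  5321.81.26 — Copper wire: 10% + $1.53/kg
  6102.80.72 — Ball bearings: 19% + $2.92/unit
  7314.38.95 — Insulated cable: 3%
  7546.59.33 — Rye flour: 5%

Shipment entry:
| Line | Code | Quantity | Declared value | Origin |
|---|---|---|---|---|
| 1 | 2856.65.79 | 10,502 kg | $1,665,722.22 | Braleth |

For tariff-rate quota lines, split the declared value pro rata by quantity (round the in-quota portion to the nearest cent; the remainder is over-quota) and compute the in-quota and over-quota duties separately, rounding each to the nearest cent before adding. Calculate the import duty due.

Line 1 (2856.65.79, Braleth, 10,502 kg, $1,665,722.22):
Code 2856.65.79 is under a tariff-rate quota (threshold 3,715 kg). In-quota: 3,715 kg at 3%; over-quota: 6,787 kg at 21.5%.
Pro-rata value split: in-quota = $1,665,722.22 × 3,715/10,502 = $589,236.15; over-quota = $1,665,722.22 − $589,236.15 = $1,076,486.07.
In-quota duty = $589,236.15 × 3% = $17,677.08. Over-quota duty = $1,076,486.07 × 21.5% = $231,444.51.
Line duty = $17,677.08 + $231,444.51 = $249,121.59.

$249,121.59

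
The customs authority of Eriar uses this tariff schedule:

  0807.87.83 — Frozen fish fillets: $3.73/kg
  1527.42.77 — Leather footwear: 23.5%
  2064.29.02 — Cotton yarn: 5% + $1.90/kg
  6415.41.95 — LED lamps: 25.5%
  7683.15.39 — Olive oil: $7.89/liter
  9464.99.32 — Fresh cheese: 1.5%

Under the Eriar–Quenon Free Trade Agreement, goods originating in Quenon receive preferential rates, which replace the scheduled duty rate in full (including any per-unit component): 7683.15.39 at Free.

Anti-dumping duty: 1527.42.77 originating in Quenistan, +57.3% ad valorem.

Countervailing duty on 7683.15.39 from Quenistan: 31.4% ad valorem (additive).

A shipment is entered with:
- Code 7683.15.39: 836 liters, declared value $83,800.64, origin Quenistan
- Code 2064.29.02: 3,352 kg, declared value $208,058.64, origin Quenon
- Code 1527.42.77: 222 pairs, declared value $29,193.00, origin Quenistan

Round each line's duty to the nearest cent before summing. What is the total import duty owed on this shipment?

$73,269.11

Line 1 (7683.15.39, Quenistan, 836 liters, $83,800.64):
Base rate for 7683.15.39 is $7.89/liter.
7683.15.39 has an FTA preferential rate, but origin Quenistan is not Quenon; base rate stands.
Additional duty on 7683.15.39 from Quenistan: +31.4% ad valorem. Applied ad valorem rate = 31.4%.
Duty = $83,800.64 × 31.4% + 836 × $7.89 = $32,909.44.
Line 2 (2064.29.02, Quenon, 3,352 kg, $208,058.64):
Base rate for 2064.29.02 is 5% + $1.90/kg.
Origin Quenon is the FTA partner but 2064.29.02 is not on the preference list; base rate stands.
Duty = $208,058.64 × 5% + 3,352 × $1.90 = $16,771.73.
Line 3 (1527.42.77, Quenistan, 222 pairs, $29,193.00):
Base rate for 1527.42.77 is 23.5%.
Additional duty on 1527.42.77 from Quenistan: +57.3%. Applied ad valorem rate: 23.5% + 57.3% = 80.8%.
Duty = $29,193.00 × 80.8% = $23,587.94.
Total = $32,909.44 + $16,771.73 + $23,587.94 = $73,269.11.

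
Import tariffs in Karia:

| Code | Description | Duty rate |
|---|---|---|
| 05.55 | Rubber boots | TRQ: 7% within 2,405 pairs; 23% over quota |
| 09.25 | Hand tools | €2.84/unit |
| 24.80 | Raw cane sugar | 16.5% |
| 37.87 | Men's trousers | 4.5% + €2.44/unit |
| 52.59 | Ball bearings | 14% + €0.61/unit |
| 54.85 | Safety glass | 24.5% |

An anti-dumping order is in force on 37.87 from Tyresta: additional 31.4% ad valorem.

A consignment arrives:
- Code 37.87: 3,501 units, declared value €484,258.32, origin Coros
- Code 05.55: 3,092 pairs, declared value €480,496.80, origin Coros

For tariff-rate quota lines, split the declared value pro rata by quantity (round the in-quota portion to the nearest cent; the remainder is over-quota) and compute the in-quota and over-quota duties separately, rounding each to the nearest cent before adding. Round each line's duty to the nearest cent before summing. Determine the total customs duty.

€81,050.40

Line 1 (37.87, Coros, 3,501 units, €484,258.32):
Base rate for 37.87 is 4.5% + €2.44/unit.
The additional-duty order on 37.87 targets Tyresta, not Coros; it does not apply.
Duty = €484,258.32 × 4.5% + 3,501 × €2.44 = €30,334.06.
Line 2 (05.55, Coros, 3,092 pairs, €480,496.80):
Code 05.55 is under a tariff-rate quota (threshold 2,405 pairs). In-quota: 2,405 pairs at 7%; over-quota: 687 pairs at 23%.
Pro-rata value split: in-quota = €480,496.80 × 2,405/3,092 = €373,737.00; over-quota = €480,496.80 − €373,737.00 = €106,759.80.
In-quota duty = €373,737.00 × 7% = €26,161.59. Over-quota duty = €106,759.80 × 23% = €24,554.75.
Line duty = €26,161.59 + €24,554.75 = €50,716.34.
Total = €30,334.06 + €50,716.34 = €81,050.40.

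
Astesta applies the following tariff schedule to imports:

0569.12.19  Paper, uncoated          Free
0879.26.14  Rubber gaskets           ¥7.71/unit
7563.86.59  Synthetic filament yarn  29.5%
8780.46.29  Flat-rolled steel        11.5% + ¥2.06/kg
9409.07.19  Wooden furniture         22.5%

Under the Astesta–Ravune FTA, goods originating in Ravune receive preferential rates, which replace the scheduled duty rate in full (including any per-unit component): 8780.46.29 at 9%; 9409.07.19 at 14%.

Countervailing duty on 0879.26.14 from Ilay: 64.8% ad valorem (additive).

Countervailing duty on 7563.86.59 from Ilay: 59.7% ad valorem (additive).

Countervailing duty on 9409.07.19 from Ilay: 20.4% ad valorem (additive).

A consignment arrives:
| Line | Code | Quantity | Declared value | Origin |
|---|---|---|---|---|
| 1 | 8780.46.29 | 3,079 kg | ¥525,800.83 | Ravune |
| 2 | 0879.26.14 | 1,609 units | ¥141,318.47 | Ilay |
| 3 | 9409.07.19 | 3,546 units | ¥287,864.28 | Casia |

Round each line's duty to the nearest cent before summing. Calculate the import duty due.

¥216,071.29

Line 1 (8780.46.29, Ravune, 3,079 kg, ¥525,800.83):
Base rate for 8780.46.29 is 11.5% + ¥2.06/kg.
Origin Ravune qualifies under the Astesta–Ravune agreement and 8780.46.29 is covered: preferential rate 9% applies instead.
Duty = ¥525,800.83 × 9% = ¥47,322.07.
Line 2 (0879.26.14, Ilay, 1,609 units, ¥141,318.47):
Base rate for 0879.26.14 is ¥7.71/unit.
Additional duty on 0879.26.14 from Ilay: +64.8% ad valorem. Applied ad valorem rate = 64.8%.
Duty = ¥141,318.47 × 64.8% + 1,609 × ¥7.71 = ¥103,979.76.
Line 3 (9409.07.19, Casia, 3,546 units, ¥287,864.28):
Base rate for 9409.07.19 is 22.5%.
9409.07.19 has an FTA preferential rate, but origin Casia is not Ravune; base rate stands.
The additional-duty order on 9409.07.19 targets Ilay, not Casia; it does not apply.
Duty = ¥287,864.28 × 22.5% = ¥64,769.46.
Total = ¥47,322.07 + ¥103,979.76 + ¥64,769.46 = ¥216,071.29.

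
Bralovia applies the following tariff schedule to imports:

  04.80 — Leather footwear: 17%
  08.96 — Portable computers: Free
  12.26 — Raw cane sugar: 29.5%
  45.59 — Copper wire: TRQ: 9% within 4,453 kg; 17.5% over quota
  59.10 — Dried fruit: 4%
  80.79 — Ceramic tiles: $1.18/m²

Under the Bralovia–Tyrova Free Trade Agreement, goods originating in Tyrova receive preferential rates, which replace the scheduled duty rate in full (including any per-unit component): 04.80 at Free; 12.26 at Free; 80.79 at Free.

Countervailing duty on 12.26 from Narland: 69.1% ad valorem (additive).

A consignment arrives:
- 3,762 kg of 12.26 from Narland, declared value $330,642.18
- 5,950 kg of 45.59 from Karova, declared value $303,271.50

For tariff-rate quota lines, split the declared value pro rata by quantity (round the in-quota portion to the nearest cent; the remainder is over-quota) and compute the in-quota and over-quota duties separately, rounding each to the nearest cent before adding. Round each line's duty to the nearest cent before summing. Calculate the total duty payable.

$359,793.31

Line 1 (12.26, Narland, 3,762 kg, $330,642.18):
Base rate for 12.26 is 29.5%.
12.26 has an FTA preferential rate, but origin Narland is not Tyrova; base rate stands.
Additional duty on 12.26 from Narland: +69.1%. Applied ad valorem rate: 29.5% + 69.1% = 98.6%.
Duty = $330,642.18 × 98.6% = $326,013.19.
Line 2 (45.59, Karova, 5,950 kg, $303,271.50):
Code 45.59 is under a tariff-rate quota (threshold 4,453 kg). In-quota: 4,453 kg at 9%; over-quota: 1,497 kg at 17.5%.
Pro-rata value split: in-quota = $303,271.50 × 4,453/5,950 = $226,969.41; over-quota = $303,271.50 − $226,969.41 = $76,302.09.
In-quota duty = $226,969.41 × 9% = $20,427.25. Over-quota duty = $76,302.09 × 17.5% = $13,352.87.
Line duty = $20,427.25 + $13,352.87 = $33,780.12.
Total = $326,013.19 + $33,780.12 = $359,793.31.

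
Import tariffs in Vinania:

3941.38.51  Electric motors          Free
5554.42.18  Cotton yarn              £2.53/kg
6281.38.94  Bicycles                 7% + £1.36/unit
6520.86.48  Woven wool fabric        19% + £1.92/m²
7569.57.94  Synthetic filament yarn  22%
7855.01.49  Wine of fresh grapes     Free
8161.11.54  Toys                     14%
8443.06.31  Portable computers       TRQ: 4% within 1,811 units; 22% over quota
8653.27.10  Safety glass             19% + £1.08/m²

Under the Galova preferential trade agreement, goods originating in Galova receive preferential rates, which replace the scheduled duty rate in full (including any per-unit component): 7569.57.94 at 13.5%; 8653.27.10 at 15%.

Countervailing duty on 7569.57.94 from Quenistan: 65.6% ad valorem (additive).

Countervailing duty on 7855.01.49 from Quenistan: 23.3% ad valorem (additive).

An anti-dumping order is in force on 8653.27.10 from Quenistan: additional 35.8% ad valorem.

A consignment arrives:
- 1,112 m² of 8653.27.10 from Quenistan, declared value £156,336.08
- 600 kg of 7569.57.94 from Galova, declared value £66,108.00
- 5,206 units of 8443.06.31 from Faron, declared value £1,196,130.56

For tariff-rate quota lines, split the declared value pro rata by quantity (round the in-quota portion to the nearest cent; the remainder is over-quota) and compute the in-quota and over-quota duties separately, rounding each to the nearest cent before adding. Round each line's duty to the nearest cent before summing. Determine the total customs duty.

£284,049.26

Line 1 (8653.27.10, Quenistan, 1,112 m², £156,336.08):
Base rate for 8653.27.10 is 19% + £1.08/m².
8653.27.10 has an FTA preferential rate, but origin Quenistan is not Galova; base rate stands.
Additional duty on 8653.27.10 from Quenistan: +35.8%. Applied ad valorem rate: 19% + 35.8% = 54.8%.
Duty = £156,336.08 × 54.8% + 1,112 × £1.08 = £86,873.13.
Line 2 (7569.57.94, Galova, 600 kg, £66,108.00):
Base rate for 7569.57.94 is 22%.
Origin Galova qualifies under the Vinania–Galova agreement and 7569.57.94 is covered: preferential rate 13.5% applies instead.
The additional-duty order on 7569.57.94 targets Quenistan, not Galova; it does not apply.
Duty = £66,108.00 × 13.5% = £8,924.58.
Line 3 (8443.06.31, Faron, 5,206 units, £1,196,130.56):
Code 8443.06.31 is under a tariff-rate quota (threshold 1,811 units). In-quota: 1,811 units at 4%; over-quota: 3,395 units at 22%.
Pro-rata value split: in-quota = £1,196,130.56 × 1,811/5,206 = £416,095.36; over-quota = £1,196,130.56 − £416,095.36 = £780,035.20.
In-quota duty = £416,095.36 × 4% = £16,643.81. Over-quota duty = £780,035.20 × 22% = £171,607.74.
Line duty = £16,643.81 + £171,607.74 = £188,251.55.
Total = £86,873.13 + £8,924.58 + £188,251.55 = £284,049.26.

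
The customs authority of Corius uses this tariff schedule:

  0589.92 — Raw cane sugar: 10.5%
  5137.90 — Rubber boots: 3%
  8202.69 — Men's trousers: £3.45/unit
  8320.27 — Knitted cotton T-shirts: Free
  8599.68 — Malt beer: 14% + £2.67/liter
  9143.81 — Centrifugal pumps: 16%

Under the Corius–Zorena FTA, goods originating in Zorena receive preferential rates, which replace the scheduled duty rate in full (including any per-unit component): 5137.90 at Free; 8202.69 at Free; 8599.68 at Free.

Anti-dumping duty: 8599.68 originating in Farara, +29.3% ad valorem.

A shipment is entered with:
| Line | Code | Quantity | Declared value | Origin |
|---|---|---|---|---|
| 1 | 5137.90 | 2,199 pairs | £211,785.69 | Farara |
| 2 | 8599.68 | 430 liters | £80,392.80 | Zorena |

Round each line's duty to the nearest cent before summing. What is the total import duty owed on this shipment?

£6,353.57

Line 1 (5137.90, Farara, 2,199 pairs, £211,785.69):
Base rate for 5137.90 is 3%.
5137.90 has an FTA preferential rate, but origin Farara is not Zorena; base rate stands.
Duty = £211,785.69 × 3% = £6,353.57.
Line 2 (8599.68, Zorena, 430 liters, £80,392.80):
Base rate for 8599.68 is 14% + £2.67/liter.
Origin Zorena qualifies under the Corius–Zorena agreement and 8599.68 is covered: preferential rate Free applies instead.
The additional-duty order on 8599.68 targets Farara, not Zorena; it does not apply.
Duty = £80,392.80 × 0% = £0.00.
Total = £6,353.57 + £0.00 = £6,353.57.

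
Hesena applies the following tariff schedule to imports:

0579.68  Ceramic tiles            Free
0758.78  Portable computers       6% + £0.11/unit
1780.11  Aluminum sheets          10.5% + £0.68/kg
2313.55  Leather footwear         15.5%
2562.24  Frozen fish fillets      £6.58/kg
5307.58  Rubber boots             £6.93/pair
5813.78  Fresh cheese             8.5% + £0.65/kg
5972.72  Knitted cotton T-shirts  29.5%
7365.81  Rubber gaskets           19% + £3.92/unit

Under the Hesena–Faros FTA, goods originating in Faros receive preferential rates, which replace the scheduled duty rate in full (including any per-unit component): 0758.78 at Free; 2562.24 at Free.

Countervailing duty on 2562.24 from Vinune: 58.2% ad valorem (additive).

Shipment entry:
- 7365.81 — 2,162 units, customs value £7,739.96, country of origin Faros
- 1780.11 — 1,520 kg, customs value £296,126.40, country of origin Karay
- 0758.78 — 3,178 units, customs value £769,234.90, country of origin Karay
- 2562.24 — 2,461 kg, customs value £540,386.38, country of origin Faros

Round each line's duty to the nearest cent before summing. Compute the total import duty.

Line 1 (7365.81, Faros, 2,162 units, £7,739.96):
Base rate for 7365.81 is 19% + £3.92/unit.
Origin Faros is the FTA partner but 7365.81 is not on the preference list; base rate stands.
Duty = £7,739.96 × 19% + 2,162 × £3.92 = £9,945.63.
Line 2 (1780.11, Karay, 1,520 kg, £296,126.40):
Base rate for 1780.11 is 10.5% + £0.68/kg.
Duty = £296,126.40 × 10.5% + 1,520 × £0.68 = £32,126.87.
Line 3 (0758.78, Karay, 3,178 units, £769,234.90):
Base rate for 0758.78 is 6% + £0.11/unit.
0758.78 has an FTA preferential rate, but origin Karay is not Faros; base rate stands.
Duty = £769,234.90 × 6% + 3,178 × £0.11 = £46,503.67.
Line 4 (2562.24, Faros, 2,461 kg, £540,386.38):
Base rate for 2562.24 is £6.58/kg.
Origin Faros qualifies under the Hesena–Faros agreement and 2562.24 is covered: preferential rate Free applies instead.
The additional-duty order on 2562.24 targets Vinune, not Faros; it does not apply.
Duty = £540,386.38 × 0% = £0.00.
Total = £9,945.63 + £32,126.87 + £46,503.67 + £0.00 = £88,576.17.

£88,576.17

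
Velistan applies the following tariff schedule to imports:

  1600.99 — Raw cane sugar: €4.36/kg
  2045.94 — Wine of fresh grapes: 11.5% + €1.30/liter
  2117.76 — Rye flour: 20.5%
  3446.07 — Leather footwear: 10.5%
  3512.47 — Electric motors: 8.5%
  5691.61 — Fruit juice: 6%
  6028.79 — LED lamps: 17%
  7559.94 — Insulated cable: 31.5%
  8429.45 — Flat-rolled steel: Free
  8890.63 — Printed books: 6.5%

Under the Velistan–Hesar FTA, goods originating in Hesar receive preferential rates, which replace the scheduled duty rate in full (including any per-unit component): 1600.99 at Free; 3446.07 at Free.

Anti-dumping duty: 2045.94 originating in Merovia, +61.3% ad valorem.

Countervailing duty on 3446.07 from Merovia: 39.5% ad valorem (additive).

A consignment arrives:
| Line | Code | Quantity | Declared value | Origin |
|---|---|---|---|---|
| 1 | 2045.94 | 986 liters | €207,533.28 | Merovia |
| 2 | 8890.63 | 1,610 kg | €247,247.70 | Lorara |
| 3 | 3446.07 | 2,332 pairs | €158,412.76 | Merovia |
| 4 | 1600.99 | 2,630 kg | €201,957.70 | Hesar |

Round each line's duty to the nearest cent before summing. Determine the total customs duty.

€247,643.51

Line 1 (2045.94, Merovia, 986 liters, €207,533.28):
Base rate for 2045.94 is 11.5% + €1.30/liter.
Additional duty on 2045.94 from Merovia: +61.3%. Applied ad valorem rate: 11.5% + 61.3% = 72.8%.
Duty = €207,533.28 × 72.8% + 986 × €1.30 = €152,366.03.
Line 2 (8890.63, Lorara, 1,610 kg, €247,247.70):
Base rate for 8890.63 is 6.5%.
Duty = €247,247.70 × 6.5% = €16,071.10.
Line 3 (3446.07, Merovia, 2,332 pairs, €158,412.76):
Base rate for 3446.07 is 10.5%.
3446.07 has an FTA preferential rate, but origin Merovia is not Hesar; base rate stands.
Additional duty on 3446.07 from Merovia: +39.5%. Applied ad valorem rate: 10.5% + 39.5% = 50%.
Duty = €158,412.76 × 50% = €79,206.38.
Line 4 (1600.99, Hesar, 2,630 kg, €201,957.70):
Base rate for 1600.99 is €4.36/kg.
Origin Hesar qualifies under the Velistan–Hesar agreement and 1600.99 is covered: preferential rate Free applies instead.
Duty = €201,957.70 × 0% = €0.00.
Total = €152,366.03 + €16,071.10 + €79,206.38 + €0.00 = €247,643.51.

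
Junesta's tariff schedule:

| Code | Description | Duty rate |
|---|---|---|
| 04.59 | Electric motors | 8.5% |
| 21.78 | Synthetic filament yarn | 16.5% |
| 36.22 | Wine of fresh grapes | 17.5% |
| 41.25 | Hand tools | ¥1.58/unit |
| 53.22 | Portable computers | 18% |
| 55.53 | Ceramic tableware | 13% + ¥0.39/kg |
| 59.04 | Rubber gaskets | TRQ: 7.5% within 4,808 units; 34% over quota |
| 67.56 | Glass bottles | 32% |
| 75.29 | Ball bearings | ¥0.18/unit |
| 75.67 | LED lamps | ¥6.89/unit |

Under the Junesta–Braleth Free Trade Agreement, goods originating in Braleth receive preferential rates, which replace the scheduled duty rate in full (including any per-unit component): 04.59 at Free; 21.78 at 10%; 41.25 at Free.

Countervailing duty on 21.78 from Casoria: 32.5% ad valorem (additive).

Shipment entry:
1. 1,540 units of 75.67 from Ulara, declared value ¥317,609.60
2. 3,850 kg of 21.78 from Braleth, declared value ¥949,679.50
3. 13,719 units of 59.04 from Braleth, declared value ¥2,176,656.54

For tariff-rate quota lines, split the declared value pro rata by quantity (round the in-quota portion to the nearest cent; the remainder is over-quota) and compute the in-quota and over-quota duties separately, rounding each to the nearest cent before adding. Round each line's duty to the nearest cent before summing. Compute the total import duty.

Line 1 (75.67, Ulara, 1,540 units, ¥317,609.60):
Base rate for 75.67 is ¥6.89/unit.
Duty = 1,540 × ¥6.89 = ¥10,610.60.
Line 2 (21.78, Braleth, 3,850 kg, ¥949,679.50):
Base rate for 21.78 is 16.5%.
Origin Braleth qualifies under the Junesta–Braleth agreement and 21.78 is covered: preferential rate 10% applies instead.
The additional-duty order on 21.78 targets Casoria, not Braleth; it does not apply.
Duty = ¥949,679.50 × 10% = ¥94,967.95.
Line 3 (59.04, Braleth, 13,719 units, ¥2,176,656.54):
Code 59.04 is under a tariff-rate quota (threshold 4,808 units). In-quota: 4,808 units at 7.5%; over-quota: 8,911 units at 34%.
Pro-rata value split: in-quota = ¥2,176,656.54 × 4,808/13,719 = ¥762,837.28; over-quota = ¥2,176,656.54 − ¥762,837.28 = ¥1,413,819.26.
In-quota duty = ¥762,837.28 × 7.5% = ¥57,212.80. Over-quota duty = ¥1,413,819.26 × 34% = ¥480,698.55.
Line duty = ¥57,212.80 + ¥480,698.55 = ¥537,911.35.
Total = ¥10,610.60 + ¥94,967.95 + ¥537,911.35 = ¥643,489.90.

¥643,489.90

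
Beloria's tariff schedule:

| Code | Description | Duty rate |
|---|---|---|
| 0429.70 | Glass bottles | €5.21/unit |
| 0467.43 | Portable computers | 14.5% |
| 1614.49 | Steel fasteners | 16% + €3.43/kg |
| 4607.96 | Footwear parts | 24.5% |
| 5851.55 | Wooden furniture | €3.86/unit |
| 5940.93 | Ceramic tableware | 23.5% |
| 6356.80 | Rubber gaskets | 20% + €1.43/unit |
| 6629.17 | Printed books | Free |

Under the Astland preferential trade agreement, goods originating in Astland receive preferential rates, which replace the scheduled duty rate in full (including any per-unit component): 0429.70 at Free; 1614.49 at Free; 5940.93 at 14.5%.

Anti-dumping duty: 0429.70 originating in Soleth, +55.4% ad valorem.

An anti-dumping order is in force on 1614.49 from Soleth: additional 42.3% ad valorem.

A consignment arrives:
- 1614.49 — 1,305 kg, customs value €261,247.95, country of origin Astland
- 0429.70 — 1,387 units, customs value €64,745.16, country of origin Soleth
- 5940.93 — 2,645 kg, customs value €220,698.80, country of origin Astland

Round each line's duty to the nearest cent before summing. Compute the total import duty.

€75,096.42

Line 1 (1614.49, Astland, 1,305 kg, €261,247.95):
Base rate for 1614.49 is 16% + €3.43/kg.
Origin Astland qualifies under the Beloria–Astland agreement and 1614.49 is covered: preferential rate Free applies instead.
The additional-duty order on 1614.49 targets Soleth, not Astland; it does not apply.
Duty = €261,247.95 × 0% = €0.00.
Line 2 (0429.70, Soleth, 1,387 units, €64,745.16):
Base rate for 0429.70 is €5.21/unit.
0429.70 has an FTA preferential rate, but origin Soleth is not Astland; base rate stands.
Additional duty on 0429.70 from Soleth: +55.4% ad valorem. Applied ad valorem rate = 55.4%.
Duty = €64,745.16 × 55.4% + 1,387 × €5.21 = €43,095.09.
Line 3 (5940.93, Astland, 2,645 kg, €220,698.80):
Base rate for 5940.93 is 23.5%.
Origin Astland qualifies under the Beloria–Astland agreement and 5940.93 is covered: preferential rate 14.5% applies instead.
Duty = €220,698.80 × 14.5% = €32,001.33.
Total = €0.00 + €43,095.09 + €32,001.33 = €75,096.42.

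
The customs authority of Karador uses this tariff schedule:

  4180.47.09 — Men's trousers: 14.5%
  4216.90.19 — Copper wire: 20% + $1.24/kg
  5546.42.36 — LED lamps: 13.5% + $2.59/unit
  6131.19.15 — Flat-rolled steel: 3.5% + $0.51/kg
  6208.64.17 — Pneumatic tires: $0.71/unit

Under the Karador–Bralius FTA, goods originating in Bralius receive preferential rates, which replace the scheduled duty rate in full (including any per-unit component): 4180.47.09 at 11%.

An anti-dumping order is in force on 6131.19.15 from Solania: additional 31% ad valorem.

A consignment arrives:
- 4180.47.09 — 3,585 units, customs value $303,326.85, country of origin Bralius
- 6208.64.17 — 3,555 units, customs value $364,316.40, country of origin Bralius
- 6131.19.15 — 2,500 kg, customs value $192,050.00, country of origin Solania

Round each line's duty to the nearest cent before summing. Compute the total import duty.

Line 1 (4180.47.09, Bralius, 3,585 units, $303,326.85):
Base rate for 4180.47.09 is 14.5%.
Origin Bralius qualifies under the Karador–Bralius agreement and 4180.47.09 is covered: preferential rate 11% applies instead.
Duty = $303,326.85 × 11% = $33,365.95.
Line 2 (6208.64.17, Bralius, 3,555 units, $364,316.40):
Base rate for 6208.64.17 is $0.71/unit.
Origin Bralius is the FTA partner but 6208.64.17 is not on the preference list; base rate stands.
Duty = 3,555 × $0.71 = $2,524.05.
Line 3 (6131.19.15, Solania, 2,500 kg, $192,050.00):
Base rate for 6131.19.15 is 3.5% + $0.51/kg.
Additional duty on 6131.19.15 from Solania: +31%. Applied ad valorem rate: 3.5% + 31% = 34.5%.
Duty = $192,050.00 × 34.5% + 2,500 × $0.51 = $67,532.25.
Total = $33,365.95 + $2,524.05 + $67,532.25 = $103,422.25.

$103,422.25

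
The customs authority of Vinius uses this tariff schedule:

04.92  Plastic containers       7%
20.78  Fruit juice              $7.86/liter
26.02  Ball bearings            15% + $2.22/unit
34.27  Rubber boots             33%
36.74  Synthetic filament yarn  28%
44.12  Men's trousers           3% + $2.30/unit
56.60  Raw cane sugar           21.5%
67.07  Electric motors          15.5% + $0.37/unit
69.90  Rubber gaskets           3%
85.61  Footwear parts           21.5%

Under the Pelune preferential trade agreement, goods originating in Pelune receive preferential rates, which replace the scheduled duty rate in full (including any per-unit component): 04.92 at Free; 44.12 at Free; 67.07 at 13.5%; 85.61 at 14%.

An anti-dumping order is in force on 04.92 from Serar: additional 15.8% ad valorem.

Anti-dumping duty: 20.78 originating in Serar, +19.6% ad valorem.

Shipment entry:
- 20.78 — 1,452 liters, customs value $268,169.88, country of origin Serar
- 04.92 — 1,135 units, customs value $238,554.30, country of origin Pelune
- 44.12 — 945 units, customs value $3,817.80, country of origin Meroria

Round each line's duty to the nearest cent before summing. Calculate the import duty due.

Line 1 (20.78, Serar, 1,452 liters, $268,169.88):
Base rate for 20.78 is $7.86/liter.
Additional duty on 20.78 from Serar: +19.6% ad valorem. Applied ad valorem rate = 19.6%.
Duty = $268,169.88 × 19.6% + 1,452 × $7.86 = $63,974.02.
Line 2 (04.92, Pelune, 1,135 units, $238,554.30):
Base rate for 04.92 is 7%.
Origin Pelune qualifies under the Vinius–Pelune agreement and 04.92 is covered: preferential rate Free applies instead.
The additional-duty order on 04.92 targets Serar, not Pelune; it does not apply.
Duty = $238,554.30 × 0% = $0.00.
Line 3 (44.12, Meroria, 945 units, $3,817.80):
Base rate for 44.12 is 3% + $2.30/unit.
44.12 has an FTA preferential rate, but origin Meroria is not Pelune; base rate stands.
Duty = $3,817.80 × 3% + 945 × $2.30 = $2,288.03.
Total = $63,974.02 + $0.00 + $2,288.03 = $66,262.05.

$66,262.05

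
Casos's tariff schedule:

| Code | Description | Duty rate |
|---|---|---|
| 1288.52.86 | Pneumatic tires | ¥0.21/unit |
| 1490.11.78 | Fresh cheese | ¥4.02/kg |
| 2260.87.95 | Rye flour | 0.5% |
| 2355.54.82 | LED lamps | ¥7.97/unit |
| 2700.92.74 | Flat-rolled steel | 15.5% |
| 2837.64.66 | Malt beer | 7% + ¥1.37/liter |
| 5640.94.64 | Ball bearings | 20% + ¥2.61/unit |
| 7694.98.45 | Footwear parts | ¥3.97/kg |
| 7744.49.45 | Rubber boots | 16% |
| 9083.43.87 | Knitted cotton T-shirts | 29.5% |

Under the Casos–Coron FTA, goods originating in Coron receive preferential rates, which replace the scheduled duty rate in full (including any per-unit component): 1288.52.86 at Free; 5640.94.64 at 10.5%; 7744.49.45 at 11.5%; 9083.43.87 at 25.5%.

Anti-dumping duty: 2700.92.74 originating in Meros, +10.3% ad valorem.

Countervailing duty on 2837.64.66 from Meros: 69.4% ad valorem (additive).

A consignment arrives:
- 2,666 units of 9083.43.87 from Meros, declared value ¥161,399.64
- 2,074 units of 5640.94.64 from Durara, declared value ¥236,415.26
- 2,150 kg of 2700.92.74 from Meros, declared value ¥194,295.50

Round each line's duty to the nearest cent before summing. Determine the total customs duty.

¥150,437.32

Line 1 (9083.43.87, Meros, 2,666 units, ¥161,399.64):
Base rate for 9083.43.87 is 29.5%.
9083.43.87 has an FTA preferential rate, but origin Meros is not Coron; base rate stands.
Duty = ¥161,399.64 × 29.5% = ¥47,612.89.
Line 2 (5640.94.64, Durara, 2,074 units, ¥236,415.26):
Base rate for 5640.94.64 is 20% + ¥2.61/unit.
5640.94.64 has an FTA preferential rate, but origin Durara is not Coron; base rate stands.
Duty = ¥236,415.26 × 20% + 2,074 × ¥2.61 = ¥52,696.19.
Line 3 (2700.92.74, Meros, 2,150 kg, ¥194,295.50):
Base rate for 2700.92.74 is 15.5%.
Additional duty on 2700.92.74 from Meros: +10.3%. Applied ad valorem rate: 15.5% + 10.3% = 25.8%.
Duty = ¥194,295.50 × 25.8% = ¥50,128.24.
Total = ¥47,612.89 + ¥52,696.19 + ¥50,128.24 = ¥150,437.32.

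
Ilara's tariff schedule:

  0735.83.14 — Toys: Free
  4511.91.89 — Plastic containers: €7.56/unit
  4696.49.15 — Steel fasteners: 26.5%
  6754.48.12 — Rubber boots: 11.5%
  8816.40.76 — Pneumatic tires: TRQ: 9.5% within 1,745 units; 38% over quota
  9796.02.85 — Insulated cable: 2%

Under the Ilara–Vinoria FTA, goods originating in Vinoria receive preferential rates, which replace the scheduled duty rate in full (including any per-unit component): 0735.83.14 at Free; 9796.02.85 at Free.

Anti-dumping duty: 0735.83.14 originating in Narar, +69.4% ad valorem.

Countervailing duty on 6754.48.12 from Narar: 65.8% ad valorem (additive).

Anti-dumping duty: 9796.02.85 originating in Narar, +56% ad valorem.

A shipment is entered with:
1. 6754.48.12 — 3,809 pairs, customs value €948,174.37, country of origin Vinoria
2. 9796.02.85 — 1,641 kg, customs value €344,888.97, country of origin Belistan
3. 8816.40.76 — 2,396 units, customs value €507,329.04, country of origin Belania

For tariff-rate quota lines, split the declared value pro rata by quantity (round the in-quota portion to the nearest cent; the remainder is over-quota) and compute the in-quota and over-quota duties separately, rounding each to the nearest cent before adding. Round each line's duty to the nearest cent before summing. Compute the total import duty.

€203,419.27

Line 1 (6754.48.12, Vinoria, 3,809 pairs, €948,174.37):
Base rate for 6754.48.12 is 11.5%.
Origin Vinoria is the FTA partner but 6754.48.12 is not on the preference list; base rate stands.
The additional-duty order on 6754.48.12 targets Narar, not Vinoria; it does not apply.
Duty = €948,174.37 × 11.5% = €109,040.05.
Line 2 (9796.02.85, Belistan, 1,641 kg, €344,888.97):
Base rate for 9796.02.85 is 2%.
9796.02.85 has an FTA preferential rate, but origin Belistan is not Vinoria; base rate stands.
The additional-duty order on 9796.02.85 targets Narar, not Belistan; it does not apply.
Duty = €344,888.97 × 2% = €6,897.78.
Line 3 (8816.40.76, Belania, 2,396 units, €507,329.04):
Code 8816.40.76 is under a tariff-rate quota (threshold 1,745 units). In-quota: 1,745 units at 9.5%; over-quota: 651 units at 38%.
Pro-rata value split: in-quota = €507,329.04 × 1,745/2,396 = €369,486.30; over-quota = €507,329.04 − €369,486.30 = €137,842.74.
In-quota duty = €369,486.30 × 9.5% = €35,101.20. Over-quota duty = €137,842.74 × 38% = €52,380.24.
Line duty = €35,101.20 + €52,380.24 = €87,481.44.
Total = €109,040.05 + €6,897.78 + €87,481.44 = €203,419.27.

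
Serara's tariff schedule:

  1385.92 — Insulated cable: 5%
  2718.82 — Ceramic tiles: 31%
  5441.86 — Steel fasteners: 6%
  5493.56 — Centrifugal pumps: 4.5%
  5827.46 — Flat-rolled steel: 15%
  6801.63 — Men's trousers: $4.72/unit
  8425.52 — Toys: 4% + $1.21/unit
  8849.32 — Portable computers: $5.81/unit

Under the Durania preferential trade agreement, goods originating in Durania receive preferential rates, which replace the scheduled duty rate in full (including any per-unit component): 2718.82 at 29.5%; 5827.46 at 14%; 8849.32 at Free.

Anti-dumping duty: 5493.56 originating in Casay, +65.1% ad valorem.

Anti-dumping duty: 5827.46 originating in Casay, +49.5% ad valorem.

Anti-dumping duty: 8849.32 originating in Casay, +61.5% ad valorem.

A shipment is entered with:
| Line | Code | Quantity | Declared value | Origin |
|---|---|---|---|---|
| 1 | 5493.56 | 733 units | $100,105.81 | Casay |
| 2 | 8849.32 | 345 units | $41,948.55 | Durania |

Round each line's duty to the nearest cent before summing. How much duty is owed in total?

$69,673.64

Line 1 (5493.56, Casay, 733 units, $100,105.81):
Base rate for 5493.56 is 4.5%.
Additional duty on 5493.56 from Casay: +65.1%. Applied ad valorem rate: 4.5% + 65.1% = 69.6%.
Duty = $100,105.81 × 69.6% = $69,673.64.
Line 2 (8849.32, Durania, 345 units, $41,948.55):
Base rate for 8849.32 is $5.81/unit.
Origin Durania qualifies under the Serara–Durania agreement and 8849.32 is covered: preferential rate Free applies instead.
The additional-duty order on 8849.32 targets Casay, not Durania; it does not apply.
Duty = $41,948.55 × 0% = $0.00.
Total = $69,673.64 + $0.00 = $69,673.64.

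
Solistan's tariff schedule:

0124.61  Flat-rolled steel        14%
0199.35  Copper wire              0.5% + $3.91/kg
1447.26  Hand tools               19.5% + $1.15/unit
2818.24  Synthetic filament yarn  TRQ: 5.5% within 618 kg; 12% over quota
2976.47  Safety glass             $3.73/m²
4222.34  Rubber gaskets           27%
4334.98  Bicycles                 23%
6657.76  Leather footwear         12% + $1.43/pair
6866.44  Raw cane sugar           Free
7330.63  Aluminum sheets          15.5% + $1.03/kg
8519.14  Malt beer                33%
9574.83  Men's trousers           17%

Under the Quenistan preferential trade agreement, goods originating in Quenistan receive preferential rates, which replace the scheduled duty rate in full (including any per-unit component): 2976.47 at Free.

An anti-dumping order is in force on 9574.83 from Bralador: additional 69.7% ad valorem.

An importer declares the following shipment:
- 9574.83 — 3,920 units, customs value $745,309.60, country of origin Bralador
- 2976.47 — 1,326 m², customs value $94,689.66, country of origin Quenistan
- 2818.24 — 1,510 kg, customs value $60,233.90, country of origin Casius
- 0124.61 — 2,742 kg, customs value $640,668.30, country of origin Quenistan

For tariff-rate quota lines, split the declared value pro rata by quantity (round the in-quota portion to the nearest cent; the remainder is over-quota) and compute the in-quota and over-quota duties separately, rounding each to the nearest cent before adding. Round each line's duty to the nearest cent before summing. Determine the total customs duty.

$741,502.67

Line 1 (9574.83, Bralador, 3,920 units, $745,309.60):
Base rate for 9574.83 is 17%.
Additional duty on 9574.83 from Bralador: +69.7%. Applied ad valorem rate: 17% + 69.7% = 86.7%.
Duty = $745,309.60 × 86.7% = $646,183.42.
Line 2 (2976.47, Quenistan, 1,326 m², $94,689.66):
Base rate for 2976.47 is $3.73/m².
Origin Quenistan qualifies under the Solistan–Quenistan agreement and 2976.47 is covered: preferential rate Free applies instead.
Duty = $94,689.66 × 0% = $0.00.
Line 3 (2818.24, Casius, 1,510 kg, $60,233.90):
Code 2818.24 is under a tariff-rate quota (threshold 618 kg). In-quota: 618 kg at 5.5%; over-quota: 892 kg at 12%.
Pro-rata value split: in-quota = $60,233.90 × 618/1,510 = $24,652.02; over-quota = $60,233.90 − $24,652.02 = $35,581.88.
In-quota duty = $24,652.02 × 5.5% = $1,355.86. Over-quota duty = $35,581.88 × 12% = $4,269.83.
Line duty = $1,355.86 + $4,269.83 = $5,625.69.
Line 4 (0124.61, Quenistan, 2,742 kg, $640,668.30):
Base rate for 0124.61 is 14%.
Origin Quenistan is the FTA partner but 0124.61 is not on the preference list; base rate stands.
Duty = $640,668.30 × 14% = $89,693.56.
Total = $646,183.42 + $0.00 + $5,625.69 + $89,693.56 = $741,502.67.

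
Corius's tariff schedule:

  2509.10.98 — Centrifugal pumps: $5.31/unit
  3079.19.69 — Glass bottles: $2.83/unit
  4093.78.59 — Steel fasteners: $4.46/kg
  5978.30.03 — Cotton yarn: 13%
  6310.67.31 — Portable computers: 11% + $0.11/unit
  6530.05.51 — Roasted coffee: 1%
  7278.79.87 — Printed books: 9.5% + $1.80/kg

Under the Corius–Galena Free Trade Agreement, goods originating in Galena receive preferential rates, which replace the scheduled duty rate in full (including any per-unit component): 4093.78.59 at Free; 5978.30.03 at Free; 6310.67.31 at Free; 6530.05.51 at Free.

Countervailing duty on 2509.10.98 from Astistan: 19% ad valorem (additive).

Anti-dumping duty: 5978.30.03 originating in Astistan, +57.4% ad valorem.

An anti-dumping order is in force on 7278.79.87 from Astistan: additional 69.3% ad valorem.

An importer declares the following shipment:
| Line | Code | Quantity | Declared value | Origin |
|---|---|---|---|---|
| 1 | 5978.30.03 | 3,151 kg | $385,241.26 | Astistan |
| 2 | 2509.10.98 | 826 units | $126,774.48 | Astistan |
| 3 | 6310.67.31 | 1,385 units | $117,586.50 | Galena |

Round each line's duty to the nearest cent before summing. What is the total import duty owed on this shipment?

$299,683.06

Line 1 (5978.30.03, Astistan, 3,151 kg, $385,241.26):
Base rate for 5978.30.03 is 13%.
5978.30.03 has an FTA preferential rate, but origin Astistan is not Galena; base rate stands.
Additional duty on 5978.30.03 from Astistan: +57.4%. Applied ad valorem rate: 13% + 57.4% = 70.4%.
Duty = $385,241.26 × 70.4% = $271,209.85.
Line 2 (2509.10.98, Astistan, 826 units, $126,774.48):
Base rate for 2509.10.98 is $5.31/unit.
Additional duty on 2509.10.98 from Astistan: +19% ad valorem. Applied ad valorem rate = 19%.
Duty = $126,774.48 × 19% + 826 × $5.31 = $28,473.21.
Line 3 (6310.67.31, Galena, 1,385 units, $117,586.50):
Base rate for 6310.67.31 is 11% + $0.11/unit.
Origin Galena qualifies under the Corius–Galena agreement and 6310.67.31 is covered: preferential rate Free applies instead.
Duty = $117,586.50 × 0% = $0.00.
Total = $271,209.85 + $28,473.21 + $0.00 = $299,683.06.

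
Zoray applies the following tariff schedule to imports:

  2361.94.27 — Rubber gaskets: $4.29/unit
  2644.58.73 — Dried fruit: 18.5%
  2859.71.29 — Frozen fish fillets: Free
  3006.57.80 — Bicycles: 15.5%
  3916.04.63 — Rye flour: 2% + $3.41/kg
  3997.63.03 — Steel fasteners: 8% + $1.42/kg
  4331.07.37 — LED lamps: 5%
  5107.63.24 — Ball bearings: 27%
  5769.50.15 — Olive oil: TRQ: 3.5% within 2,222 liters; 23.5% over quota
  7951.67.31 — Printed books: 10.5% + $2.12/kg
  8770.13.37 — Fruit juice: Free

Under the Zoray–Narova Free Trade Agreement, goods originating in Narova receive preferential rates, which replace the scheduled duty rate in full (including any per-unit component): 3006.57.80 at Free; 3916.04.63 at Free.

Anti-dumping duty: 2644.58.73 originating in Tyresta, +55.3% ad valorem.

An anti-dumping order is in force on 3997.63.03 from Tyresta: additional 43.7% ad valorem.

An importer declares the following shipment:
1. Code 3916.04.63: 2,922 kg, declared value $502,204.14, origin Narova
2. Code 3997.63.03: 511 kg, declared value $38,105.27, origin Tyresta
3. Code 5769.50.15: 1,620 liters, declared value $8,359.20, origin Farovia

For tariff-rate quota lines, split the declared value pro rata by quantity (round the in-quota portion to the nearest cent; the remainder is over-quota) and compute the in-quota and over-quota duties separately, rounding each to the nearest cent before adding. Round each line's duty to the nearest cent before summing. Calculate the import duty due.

$20,718.61

Line 1 (3916.04.63, Narova, 2,922 kg, $502,204.14):
Base rate for 3916.04.63 is 2% + $3.41/kg.
Origin Narova qualifies under the Zoray–Narova agreement and 3916.04.63 is covered: preferential rate Free applies instead.
Duty = $502,204.14 × 0% = $0.00.
Line 2 (3997.63.03, Tyresta, 511 kg, $38,105.27):
Base rate for 3997.63.03 is 8% + $1.42/kg.
Additional duty on 3997.63.03 from Tyresta: +43.7%. Applied ad valorem rate: 8% + 43.7% = 51.7%.
Duty = $38,105.27 × 51.7% + 511 × $1.42 = $20,426.04.
Line 3 (5769.50.15, Farovia, 1,620 liters, $8,359.20):
Code 5769.50.15 is under a tariff-rate quota (threshold 2,222 liters). Quantity 1,620 liters is within the quota, so the in-quota rate 3.5% applies to the full value.
Duty = $8,359.20 × 3.5% = $292.57.
Total = $0.00 + $20,426.04 + $292.57 = $20,718.61.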